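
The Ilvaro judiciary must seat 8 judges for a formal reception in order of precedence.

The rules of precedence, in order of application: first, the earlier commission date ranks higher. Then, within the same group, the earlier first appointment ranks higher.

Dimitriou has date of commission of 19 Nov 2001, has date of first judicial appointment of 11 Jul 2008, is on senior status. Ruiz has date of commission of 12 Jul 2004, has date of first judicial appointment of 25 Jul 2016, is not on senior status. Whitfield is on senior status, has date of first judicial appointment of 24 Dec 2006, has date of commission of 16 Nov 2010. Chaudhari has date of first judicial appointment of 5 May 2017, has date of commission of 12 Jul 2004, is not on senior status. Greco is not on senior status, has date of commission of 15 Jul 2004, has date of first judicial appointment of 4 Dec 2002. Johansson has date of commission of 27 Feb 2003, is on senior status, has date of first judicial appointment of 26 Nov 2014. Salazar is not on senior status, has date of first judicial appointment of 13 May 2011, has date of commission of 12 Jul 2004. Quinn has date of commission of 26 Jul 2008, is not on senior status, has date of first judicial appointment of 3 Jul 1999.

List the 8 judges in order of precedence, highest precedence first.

Dimitriou, Johansson, Salazar, Ruiz, Chaudhari, Greco, Quinn, Whitfield

By date of commission (earlier first): Dimitriou (19 Nov 2001); then Johansson (27 Feb 2003); then Salazar, Ruiz and Chaudhari (each 12 Jul 2004); then Greco (15 Jul 2004); then Quinn (26 Jul 2008); then Whitfield (16 Nov 2010).
Among Salazar, Ruiz and Chaudhari, by date of first judicial appointment (earlier first): Salazar (13 May 2011) before Ruiz (25 Jul 2016) before Chaudhari (5 May 2017).
Full order: Dimitriou, Johansson, Salazar, Ruiz, Chaudhari, Greco, Quinn, Whitfield.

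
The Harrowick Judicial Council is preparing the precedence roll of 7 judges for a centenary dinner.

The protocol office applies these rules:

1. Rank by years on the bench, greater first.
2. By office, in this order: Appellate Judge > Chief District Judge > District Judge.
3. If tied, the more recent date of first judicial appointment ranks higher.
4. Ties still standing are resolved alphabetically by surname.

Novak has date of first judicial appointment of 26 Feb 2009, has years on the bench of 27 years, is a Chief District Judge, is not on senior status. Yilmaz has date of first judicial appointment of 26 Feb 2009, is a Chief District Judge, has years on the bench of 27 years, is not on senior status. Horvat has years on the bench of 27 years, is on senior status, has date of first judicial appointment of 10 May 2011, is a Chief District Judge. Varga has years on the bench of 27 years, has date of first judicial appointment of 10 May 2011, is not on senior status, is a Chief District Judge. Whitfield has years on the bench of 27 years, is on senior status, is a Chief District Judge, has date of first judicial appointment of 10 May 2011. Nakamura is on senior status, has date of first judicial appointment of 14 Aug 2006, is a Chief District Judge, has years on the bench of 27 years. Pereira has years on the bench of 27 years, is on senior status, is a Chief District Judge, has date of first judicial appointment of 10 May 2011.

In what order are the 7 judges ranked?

Horvat, Pereira, Varga, Whitfield, Novak, Yilmaz, Nakamura

By years on the bench (higher first): Horvat, Pereira, Varga, Whitfield, Novak, Yilmaz and Nakamura (each 27 years).
Horvat, Pereira, Varga, Whitfield, Novak, Yilmaz and Nakamura are each Chief District Judge, so the next rule applies.
Among Horvat, Pereira, Varga, Whitfield, Novak, Yilmaz and Nakamura, by date of first judicial appointment (later first): Horvat, Pereira, Varga and Whitfield (10 May 2011) before Novak and Yilmaz (26 Feb 2009) before Nakamura (14 Aug 2006).
Among Horvat, Pereira, Varga and Whitfield, alphabetically by surname: Horvat before Pereira before Varga before Whitfield.
Among Novak and Yilmaz, alphabetically by surname: Novak before Yilmaz.
Full order: Horvat, Pereira, Varga, Whitfield, Novak, Yilmaz, Nakamura.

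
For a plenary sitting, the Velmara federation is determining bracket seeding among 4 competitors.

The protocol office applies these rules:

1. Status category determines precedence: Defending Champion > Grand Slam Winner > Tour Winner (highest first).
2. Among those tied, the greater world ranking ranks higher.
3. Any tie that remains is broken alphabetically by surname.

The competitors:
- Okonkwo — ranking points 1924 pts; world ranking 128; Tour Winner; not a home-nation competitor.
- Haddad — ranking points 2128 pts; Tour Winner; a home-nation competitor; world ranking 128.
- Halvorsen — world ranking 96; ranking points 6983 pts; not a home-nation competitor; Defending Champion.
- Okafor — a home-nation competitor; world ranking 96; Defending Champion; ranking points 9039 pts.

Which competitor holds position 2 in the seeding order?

By status category: Halvorsen and Okafor (Defending Champion); then Haddad and Okonkwo (Tour Winner).
Halvorsen and Okafor both have world ranking 96, so the next rule applies.
Among Halvorsen and Okafor, alphabetically by surname: Halvorsen before Okafor.
Haddad and Okonkwo both have world ranking 128, so the next rule applies.
Among Haddad and Okonkwo, alphabetically by surname: Haddad before Okonkwo.
Order: Halvorsen, Okafor, Haddad, Okonkwo.

Okafor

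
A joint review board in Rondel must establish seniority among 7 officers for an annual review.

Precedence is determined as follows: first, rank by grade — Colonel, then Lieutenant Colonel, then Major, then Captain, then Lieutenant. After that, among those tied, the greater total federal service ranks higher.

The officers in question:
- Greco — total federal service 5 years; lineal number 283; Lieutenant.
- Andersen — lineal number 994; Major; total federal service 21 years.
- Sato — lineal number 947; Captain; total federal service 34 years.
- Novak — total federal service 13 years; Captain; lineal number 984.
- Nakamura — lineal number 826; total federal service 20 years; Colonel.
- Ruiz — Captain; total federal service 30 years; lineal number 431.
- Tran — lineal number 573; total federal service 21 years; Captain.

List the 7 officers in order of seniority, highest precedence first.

Nakamura, Andersen, Sato, Ruiz, Tran, Novak, Greco

By grade: Nakamura (Colonel); then Andersen (Major); then Sato, Ruiz, Tran and Novak (Captain); then Greco (Lieutenant).
Among Sato, Ruiz, Tran and Novak, by total federal service (higher first): Sato (34 years) before Ruiz (30 years) before Tran (21 years) before Novak (13 years).
Full order: Nakamura, Andersen, Sato, Ruiz, Tran, Novak, Greco.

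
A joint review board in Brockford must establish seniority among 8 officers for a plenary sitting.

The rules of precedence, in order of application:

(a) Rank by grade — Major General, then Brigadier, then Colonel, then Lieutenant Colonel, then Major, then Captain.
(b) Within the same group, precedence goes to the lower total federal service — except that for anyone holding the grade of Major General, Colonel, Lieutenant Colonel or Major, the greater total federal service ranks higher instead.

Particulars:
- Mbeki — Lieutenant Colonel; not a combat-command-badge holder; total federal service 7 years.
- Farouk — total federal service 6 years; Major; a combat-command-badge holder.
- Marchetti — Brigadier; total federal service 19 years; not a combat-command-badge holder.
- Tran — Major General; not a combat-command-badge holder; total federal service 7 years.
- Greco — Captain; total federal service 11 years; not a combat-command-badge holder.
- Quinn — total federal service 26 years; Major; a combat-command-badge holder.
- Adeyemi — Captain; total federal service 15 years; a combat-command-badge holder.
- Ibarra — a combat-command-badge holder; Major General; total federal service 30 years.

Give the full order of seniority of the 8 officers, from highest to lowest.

By grade: Ibarra and Tran (Major General); then Marchetti (Brigadier); then Mbeki (Lieutenant Colonel); then Quinn and Farouk (Major); then Greco and Adeyemi (Captain).
Among Ibarra and Tran, by total federal service (higher first) (reversed rule for this group): Ibarra (30 years) before Tran (7 years).
Among Quinn and Farouk, by total federal service (higher first) (reversed rule for this group): Quinn (26 years) before Farouk (6 years).
Among Greco and Adeyemi, by total federal service (lower first): Greco (11 years) before Adeyemi (15 years).
Full order: Ibarra, Tran, Marchetti, Mbeki, Quinn, Farouk, Greco, Adeyemi.

Ibarra, Tran, Marchetti, Mbeki, Quinn, Farouk, Greco, Adeyemi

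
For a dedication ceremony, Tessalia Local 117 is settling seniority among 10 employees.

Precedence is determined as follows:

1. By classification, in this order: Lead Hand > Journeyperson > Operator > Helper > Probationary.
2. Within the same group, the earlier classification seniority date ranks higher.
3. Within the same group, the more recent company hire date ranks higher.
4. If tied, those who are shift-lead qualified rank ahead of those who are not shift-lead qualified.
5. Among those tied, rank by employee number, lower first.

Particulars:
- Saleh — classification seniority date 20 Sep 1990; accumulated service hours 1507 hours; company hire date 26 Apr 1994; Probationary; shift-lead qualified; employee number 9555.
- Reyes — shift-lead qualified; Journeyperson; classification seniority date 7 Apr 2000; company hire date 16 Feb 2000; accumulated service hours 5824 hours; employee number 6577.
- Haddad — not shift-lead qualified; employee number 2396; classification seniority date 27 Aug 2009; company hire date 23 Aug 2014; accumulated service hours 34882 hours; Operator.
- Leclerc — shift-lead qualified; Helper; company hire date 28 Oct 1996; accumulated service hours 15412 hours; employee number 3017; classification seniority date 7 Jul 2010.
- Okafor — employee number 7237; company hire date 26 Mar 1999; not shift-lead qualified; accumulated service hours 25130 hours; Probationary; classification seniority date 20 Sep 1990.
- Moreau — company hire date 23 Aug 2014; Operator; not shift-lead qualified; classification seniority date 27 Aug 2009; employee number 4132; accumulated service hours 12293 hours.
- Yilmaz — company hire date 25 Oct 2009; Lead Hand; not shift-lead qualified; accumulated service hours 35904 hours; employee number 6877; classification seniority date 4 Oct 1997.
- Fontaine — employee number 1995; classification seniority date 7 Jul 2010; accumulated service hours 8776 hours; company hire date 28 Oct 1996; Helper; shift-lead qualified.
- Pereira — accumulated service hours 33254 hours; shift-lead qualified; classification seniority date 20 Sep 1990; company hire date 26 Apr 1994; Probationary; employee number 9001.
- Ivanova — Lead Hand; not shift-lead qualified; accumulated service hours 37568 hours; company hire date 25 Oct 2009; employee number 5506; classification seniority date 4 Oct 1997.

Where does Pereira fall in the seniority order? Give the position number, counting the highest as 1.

9

By classification: Ivanova and Yilmaz (Lead Hand); then Reyes (Journeyperson); then Haddad and Moreau (Operator); then Fontaine and Leclerc (Helper); then Okafor, Pereira and Saleh (Probationary).
Ivanova and Yilmaz both have classification seniority date 4 Oct 1997, so the next rule applies.
Ivanova and Yilmaz both have company hire date 25 Oct 2009, so the next rule applies.
Ivanova and Yilmaz are each not shift-lead qualified, so the next rule applies.
Among Ivanova and Yilmaz, by employee number (lower first): Ivanova (5506) before Yilmaz (6877).
Haddad and Moreau both have classification seniority date 27 Aug 2009, so the next rule applies.
Haddad and Moreau both have company hire date 23 Aug 2014, so the next rule applies.
Haddad and Moreau are each not shift-lead qualified, so the next rule applies.
Among Haddad and Moreau, by employee number (lower first): Haddad (2396) before Moreau (4132).
Fontaine and Leclerc both have classification seniority date 7 Jul 2010, so the next rule applies.
Fontaine and Leclerc both have company hire date 28 Oct 1996, so the next rule applies.
Fontaine and Leclerc are each shift-lead qualified, so the next rule applies.
Among Fontaine and Leclerc, by employee number (lower first): Fontaine (1995) before Leclerc (3017).
Okafor, Pereira and Saleh all have classification seniority date 20 Sep 1990, so the next rule applies.
Among Okafor, Pereira and Saleh, by company hire date (later first): Okafor (26 Mar 1999) before Pereira and Saleh (26 Apr 1994).
Pereira and Saleh are each shift-lead qualified, so the next rule applies.
Among Pereira and Saleh, by employee number (lower first): Pereira (9001) before Saleh (9555).
Order: Ivanova, Yilmaz, Reyes, Haddad, Moreau, Fontaine, Leclerc, Okafor, Pereira, Saleh. So position 9.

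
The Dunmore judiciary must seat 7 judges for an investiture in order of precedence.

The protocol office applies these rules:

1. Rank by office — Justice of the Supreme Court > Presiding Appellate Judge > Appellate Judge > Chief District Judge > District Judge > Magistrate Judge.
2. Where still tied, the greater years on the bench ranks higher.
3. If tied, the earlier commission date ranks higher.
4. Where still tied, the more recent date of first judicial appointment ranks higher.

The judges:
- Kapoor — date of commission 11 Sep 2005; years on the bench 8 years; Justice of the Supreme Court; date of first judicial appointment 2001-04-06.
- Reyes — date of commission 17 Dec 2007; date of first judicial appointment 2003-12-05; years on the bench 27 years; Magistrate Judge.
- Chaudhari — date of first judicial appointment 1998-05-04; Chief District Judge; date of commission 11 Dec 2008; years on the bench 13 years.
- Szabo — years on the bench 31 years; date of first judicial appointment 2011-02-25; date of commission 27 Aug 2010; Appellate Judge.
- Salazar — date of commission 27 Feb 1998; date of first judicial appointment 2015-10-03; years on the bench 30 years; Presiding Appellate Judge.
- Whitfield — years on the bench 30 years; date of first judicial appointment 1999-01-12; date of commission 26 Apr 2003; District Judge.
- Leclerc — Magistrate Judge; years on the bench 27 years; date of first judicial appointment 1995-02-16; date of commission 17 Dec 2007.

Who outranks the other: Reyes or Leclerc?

Reyes

By office: Kapoor (Justice of the Supreme Court); then Salazar (Presiding Appellate Judge); then Szabo (Appellate Judge); then Chaudhari (Chief District Judge); then Whitfield (District Judge); then Reyes and Leclerc (Magistrate Judge).
Reyes and Leclerc both have years on the bench 27 years, so the next rule applies.
Reyes and Leclerc both have date of commission 17 Dec 2007, so the next rule applies.
Among Reyes and Leclerc, by date of first judicial appointment (later first): Reyes (2003-12-05) before Leclerc (1995-02-16).
So Reyes takes precedence.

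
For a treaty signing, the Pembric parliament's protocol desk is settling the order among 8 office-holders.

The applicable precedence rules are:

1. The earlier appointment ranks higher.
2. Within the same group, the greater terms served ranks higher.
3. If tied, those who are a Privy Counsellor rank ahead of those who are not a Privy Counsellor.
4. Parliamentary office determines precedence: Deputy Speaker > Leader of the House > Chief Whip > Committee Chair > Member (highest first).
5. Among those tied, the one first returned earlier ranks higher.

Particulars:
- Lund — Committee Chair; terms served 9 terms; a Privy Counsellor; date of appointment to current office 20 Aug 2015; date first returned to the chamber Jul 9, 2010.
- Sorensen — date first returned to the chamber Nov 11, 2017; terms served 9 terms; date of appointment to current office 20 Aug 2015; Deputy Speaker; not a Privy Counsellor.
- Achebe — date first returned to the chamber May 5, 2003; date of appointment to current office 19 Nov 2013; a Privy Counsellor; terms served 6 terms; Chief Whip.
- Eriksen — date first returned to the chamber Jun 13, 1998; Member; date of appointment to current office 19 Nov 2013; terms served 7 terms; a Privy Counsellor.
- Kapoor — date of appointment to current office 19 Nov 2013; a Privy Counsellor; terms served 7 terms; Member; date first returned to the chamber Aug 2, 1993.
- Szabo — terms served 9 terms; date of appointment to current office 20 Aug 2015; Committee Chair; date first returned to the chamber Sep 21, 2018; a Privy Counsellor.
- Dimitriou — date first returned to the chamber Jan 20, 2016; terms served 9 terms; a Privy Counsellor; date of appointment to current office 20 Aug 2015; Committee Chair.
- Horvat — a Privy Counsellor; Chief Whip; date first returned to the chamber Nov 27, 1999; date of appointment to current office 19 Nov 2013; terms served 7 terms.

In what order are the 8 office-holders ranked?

Horvat, Kapoor, Eriksen, Achebe, Lund, Dimitriou, Szabo, Sorensen

By date of appointment to current office (earlier first): Horvat, Kapoor, Eriksen and Achebe (each 19 Nov 2013); then Lund, Dimitriou, Szabo and Sorensen (each 20 Aug 2015).
Among Horvat, Kapoor, Eriksen and Achebe, by terms served (higher first): Horvat, Kapoor and Eriksen (7 terms) before Achebe (6 terms).
Horvat, Kapoor and Eriksen are each a Privy Counsellor, so the next rule applies.
Among Horvat, Kapoor and Eriksen, by parliamentary office: Horvat (Chief Whip) before Kapoor and Eriksen (Member).
Among Kapoor and Eriksen, by date first returned to the chamber (earlier first): Kapoor (Aug 2, 1993) before Eriksen (Jun 13, 1998).
Lund, Dimitriou, Szabo and Sorensen all have terms served 9 terms, so the next rule applies.
Among Lund, Dimitriou, Szabo and Sorensen, a Privy Counsellor before not a Privy Counsellor: Lund, Dimitriou and Szabo (a Privy Counsellor) before Sorensen (not a Privy Counsellor).
Lund, Dimitriou and Szabo are each Committee Chair, so the next rule applies.
Among Lund, Dimitriou and Szabo, by date first returned to the chamber (earlier first): Lund (Jul 9, 2010) before Dimitriou (Jan 20, 2016) before Szabo (Sep 21, 2018).
Full order: Horvat, Kapoor, Eriksen, Achebe, Lund, Dimitriou, Szabo, Sorensen.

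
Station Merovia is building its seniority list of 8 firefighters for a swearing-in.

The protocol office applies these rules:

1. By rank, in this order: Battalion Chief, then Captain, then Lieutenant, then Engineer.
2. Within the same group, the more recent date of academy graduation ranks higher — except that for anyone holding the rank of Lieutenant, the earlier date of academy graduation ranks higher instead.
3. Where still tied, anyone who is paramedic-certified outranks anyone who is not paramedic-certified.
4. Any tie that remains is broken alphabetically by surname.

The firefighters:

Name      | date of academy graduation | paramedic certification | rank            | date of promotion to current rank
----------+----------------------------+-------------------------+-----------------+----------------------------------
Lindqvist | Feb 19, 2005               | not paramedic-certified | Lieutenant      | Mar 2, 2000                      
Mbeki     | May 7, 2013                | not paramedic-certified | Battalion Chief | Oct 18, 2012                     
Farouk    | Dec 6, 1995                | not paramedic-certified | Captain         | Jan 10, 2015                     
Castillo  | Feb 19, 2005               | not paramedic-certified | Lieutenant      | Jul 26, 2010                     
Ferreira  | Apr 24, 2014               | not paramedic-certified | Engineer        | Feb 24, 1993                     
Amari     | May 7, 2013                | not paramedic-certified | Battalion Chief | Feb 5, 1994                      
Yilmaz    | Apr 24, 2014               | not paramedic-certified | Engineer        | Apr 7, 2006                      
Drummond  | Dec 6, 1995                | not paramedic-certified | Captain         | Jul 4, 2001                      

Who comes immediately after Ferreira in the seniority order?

By rank: Amari and Mbeki (Battalion Chief); then Drummond and Farouk (Captain); then Castillo and Lindqvist (Lieutenant); then Ferreira and Yilmaz (Engineer).
Amari and Mbeki both have date of academy graduation May 7, 2013, so the next rule applies.
Amari and Mbeki are each not paramedic-certified, so the next rule applies.
Among Amari and Mbeki, alphabetically by surname: Amari before Mbeki.
Drummond and Farouk both have date of academy graduation Dec 6, 1995, so the next rule applies.
Drummond and Farouk are each not paramedic-certified, so the next rule applies.
Among Drummond and Farouk, alphabetically by surname: Drummond before Farouk.
Castillo and Lindqvist both have date of academy graduation Feb 19, 2005, so the next rule applies.
Castillo and Lindqvist are each not paramedic-certified, so the next rule applies.
Among Castillo and Lindqvist, alphabetically by surname: Castillo before Lindqvist.
Ferreira and Yilmaz both have date of academy graduation Apr 24, 2014, so the next rule applies.
Ferreira and Yilmaz are each not paramedic-certified, so the next rule applies.
Among Ferreira and Yilmaz, alphabetically by surname: Ferreira before Yilmaz.
Order: Amari, Mbeki, Drummond, Farouk, Castillo, Lindqvist, Ferreira, Yilmaz.

Yilmaz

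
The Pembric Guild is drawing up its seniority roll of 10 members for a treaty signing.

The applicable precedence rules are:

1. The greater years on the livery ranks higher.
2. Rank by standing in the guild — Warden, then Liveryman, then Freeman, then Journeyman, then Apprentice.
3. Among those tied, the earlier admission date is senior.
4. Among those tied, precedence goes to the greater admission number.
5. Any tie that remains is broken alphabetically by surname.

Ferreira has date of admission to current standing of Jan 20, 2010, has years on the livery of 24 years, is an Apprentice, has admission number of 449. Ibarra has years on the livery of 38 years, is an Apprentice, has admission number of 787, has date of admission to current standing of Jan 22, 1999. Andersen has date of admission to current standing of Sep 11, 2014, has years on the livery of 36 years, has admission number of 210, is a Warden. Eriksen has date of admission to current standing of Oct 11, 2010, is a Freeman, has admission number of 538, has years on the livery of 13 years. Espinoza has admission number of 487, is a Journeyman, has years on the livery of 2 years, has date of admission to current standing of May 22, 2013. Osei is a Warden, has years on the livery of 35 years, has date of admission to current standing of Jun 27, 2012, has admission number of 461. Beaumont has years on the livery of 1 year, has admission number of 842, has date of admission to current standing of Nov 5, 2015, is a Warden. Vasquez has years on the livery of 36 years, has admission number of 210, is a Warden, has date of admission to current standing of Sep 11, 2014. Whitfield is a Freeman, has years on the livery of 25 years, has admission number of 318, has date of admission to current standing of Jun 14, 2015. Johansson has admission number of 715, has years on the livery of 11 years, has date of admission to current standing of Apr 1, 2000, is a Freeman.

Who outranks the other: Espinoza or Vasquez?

By years on the livery (higher first): Ibarra (38 years); then Andersen and Vasquez (both 36 years); then Osei (35 years); then Whitfield (25 years); then Ferreira (24 years); then Eriksen (13 years); then Johansson (11 years); then Espinoza (2 years); then Beaumont (1 year).
Andersen and Vasquez are each Warden, so the next rule applies.
Andersen and Vasquez both have date of admission to current standing Sep 11, 2014, so the next rule applies.
Andersen and Vasquez both have admission number 210, so the next rule applies.
Among Andersen and Vasquez, alphabetically by surname: Andersen before Vasquez.
So Vasquez takes precedence.

Vasquez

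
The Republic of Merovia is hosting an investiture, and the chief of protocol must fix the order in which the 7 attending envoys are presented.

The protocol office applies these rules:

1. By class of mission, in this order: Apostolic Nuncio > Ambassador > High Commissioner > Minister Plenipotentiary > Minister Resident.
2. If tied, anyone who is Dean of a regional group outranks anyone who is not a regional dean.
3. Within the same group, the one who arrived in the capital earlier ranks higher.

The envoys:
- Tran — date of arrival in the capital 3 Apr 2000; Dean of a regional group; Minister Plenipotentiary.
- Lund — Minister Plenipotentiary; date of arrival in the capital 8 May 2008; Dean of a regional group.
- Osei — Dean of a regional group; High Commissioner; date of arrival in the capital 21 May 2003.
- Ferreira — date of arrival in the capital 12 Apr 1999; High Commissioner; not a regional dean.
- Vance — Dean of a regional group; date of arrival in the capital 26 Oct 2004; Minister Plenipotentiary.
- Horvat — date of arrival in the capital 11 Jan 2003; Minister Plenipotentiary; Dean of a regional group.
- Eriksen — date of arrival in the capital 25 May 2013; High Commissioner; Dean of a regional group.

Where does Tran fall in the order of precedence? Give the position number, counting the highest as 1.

By class of mission: Osei, Eriksen and Ferreira (High Commissioner); then Tran, Horvat, Vance and Lund (Minister Plenipotentiary).
Among Osei, Eriksen and Ferreira, Dean of a regional group before not a regional dean: Osei and Eriksen (Dean of a regional group) before Ferreira (not a regional dean).
Among Osei and Eriksen, by date of arrival in the capital (earlier first): Osei (21 May 2003) before Eriksen (25 May 2013).
Tran, Horvat, Vance and Lund are each Dean of a regional group, so the next rule applies.
Among Tran, Horvat, Vance and Lund, by date of arrival in the capital (earlier first): Tran (3 Apr 2000) before Horvat (11 Jan 2003) before Vance (26 Oct 2004) before Lund (8 May 2008).
Order: Osei, Eriksen, Ferreira, Tran, Horvat, Vance, Lund. So position 4.

4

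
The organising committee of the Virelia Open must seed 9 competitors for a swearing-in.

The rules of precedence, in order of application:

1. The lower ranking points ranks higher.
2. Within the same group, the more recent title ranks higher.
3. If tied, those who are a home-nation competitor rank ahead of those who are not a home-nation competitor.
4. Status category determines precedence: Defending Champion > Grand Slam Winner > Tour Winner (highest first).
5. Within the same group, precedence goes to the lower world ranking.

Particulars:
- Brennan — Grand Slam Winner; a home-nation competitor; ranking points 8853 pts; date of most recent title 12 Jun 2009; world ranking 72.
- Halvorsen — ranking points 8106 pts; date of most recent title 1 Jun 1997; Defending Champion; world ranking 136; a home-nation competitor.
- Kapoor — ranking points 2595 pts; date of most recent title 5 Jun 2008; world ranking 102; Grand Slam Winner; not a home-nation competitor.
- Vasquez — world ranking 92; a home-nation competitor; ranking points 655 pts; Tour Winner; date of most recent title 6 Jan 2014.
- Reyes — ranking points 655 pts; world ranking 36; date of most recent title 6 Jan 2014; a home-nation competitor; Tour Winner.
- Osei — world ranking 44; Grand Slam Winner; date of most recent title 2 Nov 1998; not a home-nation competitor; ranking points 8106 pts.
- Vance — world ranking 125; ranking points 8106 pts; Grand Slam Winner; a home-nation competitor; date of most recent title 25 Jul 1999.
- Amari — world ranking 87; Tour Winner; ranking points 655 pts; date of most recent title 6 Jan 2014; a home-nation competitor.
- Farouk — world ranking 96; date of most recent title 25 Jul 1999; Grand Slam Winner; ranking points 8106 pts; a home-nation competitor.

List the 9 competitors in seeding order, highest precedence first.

By ranking points (lower first): Reyes, Amari and Vasquez (each 655 pts); then Kapoor (2595 pts); then Farouk, Vance, Osei and Halvorsen (each 8106 pts); then Brennan (8853 pts).
Reyes, Amari and Vasquez all have date of most recent title 6 Jan 2014, so the next rule applies.
Reyes, Amari and Vasquez are each a home-nation competitor, so the next rule applies.
Reyes, Amari and Vasquez are each Tour Winner, so the next rule applies.
Among Reyes, Amari and Vasquez, by world ranking (lower first): Reyes (36) before Amari (87) before Vasquez (92).
Among Farouk, Vance, Osei and Halvorsen, by date of most recent title (later first): Farouk and Vance (25 Jul 1999) before Osei (2 Nov 1998) before Halvorsen (1 Jun 1997).
Farouk and Vance are each a home-nation competitor, so the next rule applies.
Farouk and Vance are each Grand Slam Winner, so the next rule applies.
Among Farouk and Vance, by world ranking (lower first): Farouk (96) before Vance (125).
Full order: Reyes, Amari, Vasquez, Kapoor, Farouk, Vance, Osei, Halvorsen, Brennan.

Reyes, Amari, Vasquez, Kapoor, Farouk, Vance, Osei, Halvorsen, Brennan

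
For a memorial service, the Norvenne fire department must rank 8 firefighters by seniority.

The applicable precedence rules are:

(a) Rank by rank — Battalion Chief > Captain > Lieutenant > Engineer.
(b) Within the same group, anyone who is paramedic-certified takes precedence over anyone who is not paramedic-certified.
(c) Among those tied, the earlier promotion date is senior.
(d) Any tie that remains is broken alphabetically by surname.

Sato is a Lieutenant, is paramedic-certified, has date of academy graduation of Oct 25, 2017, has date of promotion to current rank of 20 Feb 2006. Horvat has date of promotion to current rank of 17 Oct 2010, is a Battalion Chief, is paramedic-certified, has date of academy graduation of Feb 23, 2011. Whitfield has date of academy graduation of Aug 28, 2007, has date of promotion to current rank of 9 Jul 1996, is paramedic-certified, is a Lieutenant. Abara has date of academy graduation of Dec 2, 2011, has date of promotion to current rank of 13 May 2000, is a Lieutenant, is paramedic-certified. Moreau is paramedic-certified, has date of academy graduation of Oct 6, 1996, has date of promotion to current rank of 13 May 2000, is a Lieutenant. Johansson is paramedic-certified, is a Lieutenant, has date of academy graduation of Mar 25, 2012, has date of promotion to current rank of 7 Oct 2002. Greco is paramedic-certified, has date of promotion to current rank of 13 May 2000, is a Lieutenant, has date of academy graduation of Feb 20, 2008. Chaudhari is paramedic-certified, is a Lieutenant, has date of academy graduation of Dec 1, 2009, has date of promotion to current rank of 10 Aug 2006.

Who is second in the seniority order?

By rank: Horvat (Battalion Chief); then Whitfield, Abara, Greco, Moreau, Johansson, Sato and Chaudhari (Lieutenant).
Whitfield, Abara, Greco, Moreau, Johansson, Sato and Chaudhari are each paramedic-certified, so the next rule applies.
Among Whitfield, Abara, Greco, Moreau, Johansson, Sato and Chaudhari, by date of promotion to current rank (earlier first): Whitfield (9 Jul 1996) before Abara, Greco and Moreau (13 May 2000) before Johansson (7 Oct 2002) before Sato (20 Feb 2006) before Chaudhari (10 Aug 2006).
Among Abara, Greco and Moreau, alphabetically by surname: Abara before Greco before Moreau.
Order: Horvat, Whitfield, Abara, Greco, Moreau, Johansson, Sato, Chaudhari.

Whitfield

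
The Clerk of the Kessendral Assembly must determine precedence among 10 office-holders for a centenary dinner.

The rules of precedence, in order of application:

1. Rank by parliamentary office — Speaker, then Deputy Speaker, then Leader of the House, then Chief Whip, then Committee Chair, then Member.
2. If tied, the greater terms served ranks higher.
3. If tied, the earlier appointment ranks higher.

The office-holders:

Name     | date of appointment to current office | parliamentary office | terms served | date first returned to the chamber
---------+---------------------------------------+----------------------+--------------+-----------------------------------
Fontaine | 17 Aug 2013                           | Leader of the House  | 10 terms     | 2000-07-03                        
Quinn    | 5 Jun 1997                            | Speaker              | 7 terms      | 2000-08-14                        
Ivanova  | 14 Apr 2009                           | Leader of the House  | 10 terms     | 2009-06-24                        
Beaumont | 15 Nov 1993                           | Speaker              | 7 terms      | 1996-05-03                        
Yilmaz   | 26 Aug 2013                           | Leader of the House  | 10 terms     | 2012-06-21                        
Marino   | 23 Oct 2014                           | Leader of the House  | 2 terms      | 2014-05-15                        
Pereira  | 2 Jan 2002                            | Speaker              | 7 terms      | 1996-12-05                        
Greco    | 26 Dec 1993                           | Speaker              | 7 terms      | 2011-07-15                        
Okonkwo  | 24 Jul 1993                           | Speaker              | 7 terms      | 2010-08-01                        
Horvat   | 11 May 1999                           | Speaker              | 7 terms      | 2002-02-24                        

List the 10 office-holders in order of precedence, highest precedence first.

By parliamentary office: Okonkwo, Beaumont, Greco, Quinn, Horvat and Pereira (Speaker); then Ivanova, Fontaine, Yilmaz and Marino (Leader of the House).
Okonkwo, Beaumont, Greco, Quinn, Horvat and Pereira all have terms served 7 terms, so the next rule applies.
Among Okonkwo, Beaumont, Greco, Quinn, Horvat and Pereira, by date of appointment to current office (earlier first): Okonkwo (24 Jul 1993) before Beaumont (15 Nov 1993) before Greco (26 Dec 1993) before Quinn (5 Jun 1997) before Horvat (11 May 1999) before Pereira (2 Jan 2002).
Among Ivanova, Fontaine, Yilmaz and Marino, by terms served (higher first): Ivanova, Fontaine and Yilmaz (10 terms) before Marino (2 terms).
Among Ivanova, Fontaine and Yilmaz, by date of appointment to current office (earlier first): Ivanova (14 Apr 2009) before Fontaine (17 Aug 2013) before Yilmaz (26 Aug 2013).
Full order: Okonkwo, Beaumont, Greco, Quinn, Horvat, Pereira, Ivanova, Fontaine, Yilmaz, Marino.

Okonkwo, Beaumont, Greco, Quinn, Horvat, Pereira, Ivanova, Fontaine, Yilmaz, Marino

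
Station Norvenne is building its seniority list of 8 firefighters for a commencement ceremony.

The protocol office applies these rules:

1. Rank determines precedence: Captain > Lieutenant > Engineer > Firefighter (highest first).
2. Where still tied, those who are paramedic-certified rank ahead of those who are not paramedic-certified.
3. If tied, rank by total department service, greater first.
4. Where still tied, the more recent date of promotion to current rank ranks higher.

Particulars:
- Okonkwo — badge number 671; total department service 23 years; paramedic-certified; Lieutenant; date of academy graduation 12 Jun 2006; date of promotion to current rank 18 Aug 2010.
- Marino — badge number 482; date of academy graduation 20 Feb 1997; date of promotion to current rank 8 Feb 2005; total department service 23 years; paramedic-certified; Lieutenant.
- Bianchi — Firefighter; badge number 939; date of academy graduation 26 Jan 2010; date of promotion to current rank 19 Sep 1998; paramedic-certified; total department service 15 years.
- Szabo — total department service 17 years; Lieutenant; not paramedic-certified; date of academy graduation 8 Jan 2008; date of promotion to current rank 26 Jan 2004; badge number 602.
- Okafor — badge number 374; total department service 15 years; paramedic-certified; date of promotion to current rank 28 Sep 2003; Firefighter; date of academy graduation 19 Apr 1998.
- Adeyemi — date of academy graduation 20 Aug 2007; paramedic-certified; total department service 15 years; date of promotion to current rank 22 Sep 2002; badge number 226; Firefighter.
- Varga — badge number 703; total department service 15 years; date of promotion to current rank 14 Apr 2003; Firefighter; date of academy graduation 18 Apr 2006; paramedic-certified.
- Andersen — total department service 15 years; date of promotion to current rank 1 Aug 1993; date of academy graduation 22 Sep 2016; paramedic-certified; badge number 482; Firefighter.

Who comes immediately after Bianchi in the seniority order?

By rank: Okonkwo, Marino and Szabo (Lieutenant); then Okafor, Varga, Adeyemi, Bianchi and Andersen (Firefighter).
Among Okonkwo, Marino and Szabo, paramedic-certified before not paramedic-certified: Okonkwo and Marino (paramedic-certified) before Szabo (not paramedic-certified).
Okonkwo and Marino both have total department service 23 years, so the next rule applies.
Among Okonkwo and Marino, by date of promotion to current rank (later first): Okonkwo (18 Aug 2010) before Marino (8 Feb 2005).
Okafor, Varga, Adeyemi, Bianchi and Andersen are each paramedic-certified, so the next rule applies.
Okafor, Varga, Adeyemi, Bianchi and Andersen all have total department service 15 years, so the next rule applies.
Among Okafor, Varga, Adeyemi, Bianchi and Andersen, by date of promotion to current rank (later first): Okafor (28 Sep 2003) before Varga (14 Apr 2003) before Adeyemi (22 Sep 2002) before Bianchi (19 Sep 1998) before Andersen (1 Aug 1993).
Order: Okonkwo, Marino, Szabo, Okafor, Varga, Adeyemi, Bianchi, Andersen.

Andersen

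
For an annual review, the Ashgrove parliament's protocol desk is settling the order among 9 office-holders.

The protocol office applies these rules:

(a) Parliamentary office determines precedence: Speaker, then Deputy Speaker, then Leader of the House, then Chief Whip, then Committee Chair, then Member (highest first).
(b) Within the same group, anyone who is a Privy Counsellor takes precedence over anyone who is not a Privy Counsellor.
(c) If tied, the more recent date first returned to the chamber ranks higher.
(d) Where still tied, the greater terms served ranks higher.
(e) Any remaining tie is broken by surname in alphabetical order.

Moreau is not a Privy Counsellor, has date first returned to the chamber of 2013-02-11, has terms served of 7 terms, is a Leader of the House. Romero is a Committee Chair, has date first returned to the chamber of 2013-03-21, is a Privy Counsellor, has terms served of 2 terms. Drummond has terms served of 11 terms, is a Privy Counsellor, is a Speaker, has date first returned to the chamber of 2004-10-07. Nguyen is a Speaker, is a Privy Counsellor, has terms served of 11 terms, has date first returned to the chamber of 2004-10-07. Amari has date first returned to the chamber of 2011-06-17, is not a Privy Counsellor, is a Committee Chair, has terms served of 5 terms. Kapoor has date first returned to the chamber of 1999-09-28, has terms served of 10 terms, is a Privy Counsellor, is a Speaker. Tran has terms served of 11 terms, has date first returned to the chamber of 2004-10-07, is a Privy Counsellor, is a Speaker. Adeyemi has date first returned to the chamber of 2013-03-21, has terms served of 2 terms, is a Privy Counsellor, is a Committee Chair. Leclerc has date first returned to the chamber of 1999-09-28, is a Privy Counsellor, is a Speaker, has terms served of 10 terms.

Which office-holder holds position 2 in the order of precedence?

By parliamentary office: Drummond, Nguyen, Tran, Kapoor and Leclerc (Speaker); then Moreau (Leader of the House); then Adeyemi, Romero and Amari (Committee Chair).
Drummond, Nguyen, Tran, Kapoor and Leclerc are each a Privy Counsellor, so the next rule applies.
Among Drummond, Nguyen, Tran, Kapoor and Leclerc, by date first returned to the chamber (later first): Drummond, Nguyen and Tran (2004-10-07) before Kapoor and Leclerc (1999-09-28).
Drummond, Nguyen and Tran all have terms served 11 terms, so the next rule applies.
Among Drummond, Nguyen and Tran, alphabetically by surname: Drummond before Nguyen before Tran.
Kapoor and Leclerc both have terms served 10 terms, so the next rule applies.
Among Kapoor and Leclerc, alphabetically by surname: Kapoor before Leclerc.
Among Adeyemi, Romero and Amari, a Privy Counsellor before not a Privy Counsellor: Adeyemi and Romero (a Privy Counsellor) before Amari (not a Privy Counsellor).
Adeyemi and Romero both have date first returned to the chamber 2013-03-21, so the next rule applies.
Adeyemi and Romero both have terms served 2 terms, so the next rule applies.
Among Adeyemi and Romero, alphabetically by surname: Adeyemi before Romero.
Order: Drummond, Nguyen, Tran, Kapoor, Leclerc, Moreau, Adeyemi, Romero, Amari.

Nguyen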